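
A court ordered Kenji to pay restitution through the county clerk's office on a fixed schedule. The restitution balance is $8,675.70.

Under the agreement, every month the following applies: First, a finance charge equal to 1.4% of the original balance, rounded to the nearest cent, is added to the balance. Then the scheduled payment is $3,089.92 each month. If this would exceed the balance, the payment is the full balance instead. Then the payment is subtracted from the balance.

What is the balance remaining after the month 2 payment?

Month 1: opening $8,675.70; interest $121.46 → $8,797.16; payment $3,089.92; balance $5,707.24
Month 2: opening $5,707.24; interest $121.46 → $5,828.70; payment $3,089.92; balance $2,738.78

$2,738.78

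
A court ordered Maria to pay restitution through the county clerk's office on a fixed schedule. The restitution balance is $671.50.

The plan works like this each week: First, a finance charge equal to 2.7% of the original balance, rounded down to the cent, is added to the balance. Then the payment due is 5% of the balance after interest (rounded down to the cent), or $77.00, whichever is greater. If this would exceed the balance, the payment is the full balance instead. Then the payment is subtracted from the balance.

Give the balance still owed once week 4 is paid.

$436.02

# | Opening | Interest | Payment | End bal
1 | $671.50 | $18.13 | $77.00 | $612.63
2 | $612.63 | $18.13 | $77.00 | $553.76
3 | $553.76 | $18.13 | $77.00 | $494.89
4 | $494.89 | $18.13 | $77.00 | $436.02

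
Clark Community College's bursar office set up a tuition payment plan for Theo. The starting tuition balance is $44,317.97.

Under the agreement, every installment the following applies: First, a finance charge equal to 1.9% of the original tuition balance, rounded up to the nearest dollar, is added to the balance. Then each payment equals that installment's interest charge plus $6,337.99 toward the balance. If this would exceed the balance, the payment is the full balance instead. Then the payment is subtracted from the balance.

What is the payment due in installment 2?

Installment 1: $44,317.97 +$843.00 interest = $45,160.97; pay $7,180.99 → $37,979.98
Installment 2: $37,979.98 +$843.00 interest = $38,822.98; pay $7,180.99 → $31,641.99

$7,180.99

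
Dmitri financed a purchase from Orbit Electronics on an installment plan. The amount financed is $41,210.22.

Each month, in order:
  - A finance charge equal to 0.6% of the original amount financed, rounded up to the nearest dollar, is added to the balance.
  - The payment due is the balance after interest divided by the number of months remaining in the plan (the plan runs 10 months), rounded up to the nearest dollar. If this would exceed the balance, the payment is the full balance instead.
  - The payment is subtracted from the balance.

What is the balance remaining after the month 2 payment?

# | Opening | Interest | Payment | End bal
1 | $41,210.22 | $248.00 | $4,146.00 | $37,312.22
2 | $37,312.22 | $248.00 | $4,174.00 | $33,386.22

$33,386.22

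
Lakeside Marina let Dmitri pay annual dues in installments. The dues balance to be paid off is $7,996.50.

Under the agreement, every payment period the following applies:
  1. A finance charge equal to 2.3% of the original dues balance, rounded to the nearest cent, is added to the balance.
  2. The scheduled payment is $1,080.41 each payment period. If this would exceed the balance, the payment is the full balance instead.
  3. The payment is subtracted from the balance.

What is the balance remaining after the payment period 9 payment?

$0.00

# | Opening | Interest | Payment | End bal
1 | $7,996.50 | $183.92 | $1,080.41 | $7,100.01
2 | $7,100.01 | $183.92 | $1,080.41 | $6,203.52
3 | $6,203.52 | $183.92 | $1,080.41 | $5,307.03
4 | $5,307.03 | $183.92 | $1,080.41 | $4,410.54
5 | $4,410.54 | $183.92 | $1,080.41 | $3,514.05
6 | $3,514.05 | $183.92 | $1,080.41 | $2,617.56
7 | $2,617.56 | $183.92 | $1,080.41 | $1,721.07
8 | $1,721.07 | $183.92 | $1,080.41 | $824.58
9 | $824.58 | $183.92 | $1,008.50 | $0.00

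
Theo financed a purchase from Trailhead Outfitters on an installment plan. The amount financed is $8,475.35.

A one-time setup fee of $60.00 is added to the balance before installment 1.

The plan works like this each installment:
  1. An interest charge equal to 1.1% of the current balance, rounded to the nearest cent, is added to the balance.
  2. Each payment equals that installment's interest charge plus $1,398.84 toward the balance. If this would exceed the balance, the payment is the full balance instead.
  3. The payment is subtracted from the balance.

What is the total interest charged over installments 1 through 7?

Installment 1: $8,535.35 +$93.89 interest = $8,629.24; pay $1,492.73 → $7,136.51
Installment 2: $7,136.51 +$78.50 interest = $7,215.01; pay $1,477.34 → $5,737.67
Installment 3: $5,737.67 +$63.11 interest = $5,800.78; pay $1,461.95 → $4,338.83
Installment 4: $4,338.83 +$47.73 interest = $4,386.56; pay $1,446.57 → $2,939.99
Installment 5: $2,939.99 +$32.34 interest = $2,972.33; pay $1,431.18 → $1,541.15
Installment 6: $1,541.15 +$16.95 interest = $1,558.10; pay $1,415.79 → $142.31
Installment 7: $142.31 +$1.57 interest = $143.88; pay $143.88 → $0.00
Total interest: $93.89 + $78.50 + $63.11 + $47.73 + $32.34 + $16.95 + $1.57 = $334.09

$334.09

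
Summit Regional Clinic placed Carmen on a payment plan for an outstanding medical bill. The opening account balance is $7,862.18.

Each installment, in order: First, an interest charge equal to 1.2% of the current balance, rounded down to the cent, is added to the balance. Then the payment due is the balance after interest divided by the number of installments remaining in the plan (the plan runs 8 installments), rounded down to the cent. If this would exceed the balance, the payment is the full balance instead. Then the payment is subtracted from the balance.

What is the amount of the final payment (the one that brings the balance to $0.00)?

$1,081.18

Installment 1: $7,862.18 +$94.34 interest = $7,956.52; pay $994.56 → $6,961.96
Installment 2: $6,961.96 +$83.54 interest = $7,045.50; pay $1,006.50 → $6,039.00
Installment 3: $6,039.00 +$72.46 interest = $6,111.46; pay $1,018.57 → $5,092.89
Installment 4: $5,092.89 +$61.11 interest = $5,154.00; pay $1,030.80 → $4,123.20
Installment 5: $4,123.20 +$49.47 interest = $4,172.67; pay $1,043.16 → $3,129.51
Installment 6: $3,129.51 +$37.55 interest = $3,167.06; pay $1,055.68 → $2,111.38
Installment 7: $2,111.38 +$25.33 interest = $2,136.71; pay $1,068.35 → $1,068.36
Installment 8: $1,068.36 +$12.82 interest = $1,081.18; pay $1,081.18 → $0.00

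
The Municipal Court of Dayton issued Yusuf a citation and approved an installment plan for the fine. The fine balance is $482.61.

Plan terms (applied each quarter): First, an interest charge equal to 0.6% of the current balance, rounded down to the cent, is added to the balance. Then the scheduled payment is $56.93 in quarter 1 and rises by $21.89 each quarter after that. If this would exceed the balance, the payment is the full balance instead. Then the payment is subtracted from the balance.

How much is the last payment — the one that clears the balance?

# | Opening | Interest | Payment | End bal
1 | $482.61 | $2.89 | $56.93 | $428.57
2 | $428.57 | $2.57 | $78.82 | $352.32
3 | $352.32 | $2.11 | $100.71 | $253.72
4 | $253.72 | $1.52 | $122.60 | $132.64
5 | $132.64 | $0.79 | $133.43 | $0.00

$133.43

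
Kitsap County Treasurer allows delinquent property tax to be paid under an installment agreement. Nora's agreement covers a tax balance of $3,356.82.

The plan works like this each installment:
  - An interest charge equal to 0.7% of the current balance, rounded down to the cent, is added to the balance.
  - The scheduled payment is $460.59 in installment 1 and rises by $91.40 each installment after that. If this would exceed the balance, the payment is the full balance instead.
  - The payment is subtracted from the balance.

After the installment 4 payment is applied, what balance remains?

$1,039.02

Installment 1: $3,356.82 +$23.49 interest = $3,380.31; pay $460.59 → $2,919.72
Installment 2: $2,919.72 +$20.43 interest = $2,940.15; pay $551.99 → $2,388.16
Installment 3: $2,388.16 +$16.71 interest = $2,404.87; pay $643.39 → $1,761.48
Installment 4: $1,761.48 +$12.33 interest = $1,773.81; pay $734.79 → $1,039.02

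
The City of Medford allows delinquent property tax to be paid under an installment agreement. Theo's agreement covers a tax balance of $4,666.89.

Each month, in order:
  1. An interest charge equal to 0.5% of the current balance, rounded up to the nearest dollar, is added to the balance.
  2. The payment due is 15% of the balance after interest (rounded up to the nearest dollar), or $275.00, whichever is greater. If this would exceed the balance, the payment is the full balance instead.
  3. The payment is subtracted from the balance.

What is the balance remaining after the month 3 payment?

Month 1: opening $4,666.89; interest $24.00 → $4,690.89; payment $704.00; balance $3,986.89
Month 2: opening $3,986.89; interest $20.00 → $4,006.89; payment $602.00; balance $3,404.89
Month 3: opening $3,404.89; interest $18.00 → $3,422.89; payment $514.00; balance $2,908.89

$2,908.89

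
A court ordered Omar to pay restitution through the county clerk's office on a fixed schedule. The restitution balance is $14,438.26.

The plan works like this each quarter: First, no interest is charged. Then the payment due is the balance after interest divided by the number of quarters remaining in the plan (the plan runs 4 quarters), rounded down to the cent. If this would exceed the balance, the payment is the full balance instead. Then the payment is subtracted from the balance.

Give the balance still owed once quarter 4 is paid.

$0.00

Quarter 1: opening $14,438.26; payment $3,609.56; balance $10,828.70
Quarter 2: opening $10,828.70; payment $3,609.56; balance $7,219.14
Quarter 3: opening $7,219.14; payment $3,609.57; balance $3,609.57
Quarter 4: opening $3,609.57; payment $3,609.57; balance $0.00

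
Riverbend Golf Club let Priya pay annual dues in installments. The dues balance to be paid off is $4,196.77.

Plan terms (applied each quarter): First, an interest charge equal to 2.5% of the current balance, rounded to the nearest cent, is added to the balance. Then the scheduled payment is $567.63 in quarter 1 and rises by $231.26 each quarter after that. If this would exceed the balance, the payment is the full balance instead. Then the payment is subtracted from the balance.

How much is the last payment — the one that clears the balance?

$886.13

Quarter 1: opening $4,196.77; interest $104.92 → $4,301.69; payment $567.63; balance $3,734.06
Quarter 2: opening $3,734.06; interest $93.35 → $3,827.41; payment $798.89; balance $3,028.52
Quarter 3: opening $3,028.52; interest $75.71 → $3,104.23; payment $1,030.15; balance $2,074.08
Quarter 4: opening $2,074.08; interest $51.85 → $2,125.93; payment $1,261.41; balance $864.52
Quarter 5: opening $864.52; interest $21.61 → $886.13; payment $886.13; balance $0.00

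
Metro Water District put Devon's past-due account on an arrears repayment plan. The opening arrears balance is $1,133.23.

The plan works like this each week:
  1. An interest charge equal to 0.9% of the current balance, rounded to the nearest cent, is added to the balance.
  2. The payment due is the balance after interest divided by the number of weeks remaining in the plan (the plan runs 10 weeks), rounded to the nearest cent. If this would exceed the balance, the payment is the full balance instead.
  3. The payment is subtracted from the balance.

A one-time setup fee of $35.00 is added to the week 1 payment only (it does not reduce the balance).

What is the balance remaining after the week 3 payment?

$814.88

Week 1: opening $1,133.23; interest $10.20 → $1,143.43; payment $114.34 (+ $35.00 fee); balance $1,029.09
Week 2: opening $1,029.09; interest $9.26 → $1,038.35; payment $115.37; balance $922.98
Week 3: opening $922.98; interest $8.31 → $931.29; payment $116.41; balance $814.88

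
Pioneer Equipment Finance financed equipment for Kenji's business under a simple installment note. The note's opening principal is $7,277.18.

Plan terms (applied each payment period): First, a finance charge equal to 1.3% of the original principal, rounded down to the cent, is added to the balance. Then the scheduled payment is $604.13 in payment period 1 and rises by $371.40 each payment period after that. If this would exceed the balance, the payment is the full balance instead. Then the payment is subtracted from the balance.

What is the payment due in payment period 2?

$975.53

Payment period 1: $7,277.18 +$94.60 interest = $7,371.78; pay $604.13 → $6,767.65
Payment period 2: $6,767.65 +$94.60 interest = $6,862.25; pay $975.53 → $5,886.72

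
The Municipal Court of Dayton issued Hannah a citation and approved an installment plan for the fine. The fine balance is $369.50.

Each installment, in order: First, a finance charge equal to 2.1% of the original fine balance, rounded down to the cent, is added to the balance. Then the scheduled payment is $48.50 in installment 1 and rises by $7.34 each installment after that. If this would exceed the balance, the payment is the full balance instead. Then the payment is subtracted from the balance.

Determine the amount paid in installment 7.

# | Opening | Interest | Payment | End bal
1 | $369.50 | $7.75 | $48.50 | $328.75
2 | $328.75 | $7.75 | $55.84 | $280.66
3 | $280.66 | $7.75 | $63.18 | $225.23
4 | $225.23 | $7.75 | $70.52 | $162.46
5 | $162.46 | $7.75 | $77.86 | $92.35
6 | $92.35 | $7.75 | $85.20 | $14.90
7 | $14.90 | $7.75 | $22.65 | $0.00

$22.65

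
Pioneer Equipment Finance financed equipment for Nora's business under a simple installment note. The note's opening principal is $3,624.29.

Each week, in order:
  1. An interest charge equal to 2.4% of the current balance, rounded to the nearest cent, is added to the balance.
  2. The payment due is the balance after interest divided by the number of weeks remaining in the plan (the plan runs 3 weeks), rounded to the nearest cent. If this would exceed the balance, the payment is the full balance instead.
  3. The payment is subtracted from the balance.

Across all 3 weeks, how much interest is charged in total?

$176.76

Week 1: $3,624.29 +$86.98 interest = $3,711.27; pay $1,237.09 → $2,474.18
Week 2: $2,474.18 +$59.38 interest = $2,533.56; pay $1,266.78 → $1,266.78
Week 3: $1,266.78 +$30.40 interest = $1,297.18; pay $1,297.18 → $0.00
Total interest: $86.98 + $59.38 + $30.40 = $176.76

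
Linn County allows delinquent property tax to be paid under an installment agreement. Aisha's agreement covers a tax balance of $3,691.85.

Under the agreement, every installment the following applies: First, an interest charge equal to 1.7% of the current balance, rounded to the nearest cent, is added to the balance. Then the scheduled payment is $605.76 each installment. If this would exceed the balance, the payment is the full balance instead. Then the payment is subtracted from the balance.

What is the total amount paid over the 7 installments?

$3,931.75

Installment 1: opening $3,691.85; interest $62.76 → $3,754.61; payment $605.76; balance $3,148.85
Installment 2: opening $3,148.85; interest $53.53 → $3,202.38; payment $605.76; balance $2,596.62
Installment 3: opening $2,596.62; interest $44.14 → $2,640.76; payment $605.76; balance $2,035.00
Installment 4: opening $2,035.00; interest $34.60 → $2,069.60; payment $605.76; balance $1,463.84
Installment 5: opening $1,463.84; interest $24.89 → $1,488.73; payment $605.76; balance $882.97
Installment 6: opening $882.97; interest $15.01 → $897.98; payment $605.76; balance $292.22
Installment 7: opening $292.22; interest $4.97 → $297.19; payment $297.19; balance $0.00
Total paid: $3,931.75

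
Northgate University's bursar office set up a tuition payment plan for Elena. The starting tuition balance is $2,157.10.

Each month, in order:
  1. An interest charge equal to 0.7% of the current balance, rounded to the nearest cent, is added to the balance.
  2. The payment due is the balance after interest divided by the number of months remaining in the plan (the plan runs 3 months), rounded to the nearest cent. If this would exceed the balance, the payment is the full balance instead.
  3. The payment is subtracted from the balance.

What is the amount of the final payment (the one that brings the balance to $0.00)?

# | Opening | Interest | Payment | End bal
1 | $2,157.10 | $15.10 | $724.07 | $1,448.13
2 | $1,448.13 | $10.14 | $729.14 | $729.13
3 | $729.13 | $5.10 | $734.23 | $0.00

$734.23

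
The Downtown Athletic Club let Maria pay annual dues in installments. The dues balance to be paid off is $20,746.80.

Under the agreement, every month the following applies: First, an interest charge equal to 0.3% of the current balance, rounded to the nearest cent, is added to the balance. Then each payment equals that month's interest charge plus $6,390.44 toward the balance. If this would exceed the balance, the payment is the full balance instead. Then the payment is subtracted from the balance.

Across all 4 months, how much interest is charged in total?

$133.94

Month 1: opening $20,746.80; interest $62.24 → $20,809.04; payment $6,452.68; balance $14,356.36
Month 2: opening $14,356.36; interest $43.07 → $14,399.43; payment $6,433.51; balance $7,965.92
Month 3: opening $7,965.92; interest $23.90 → $7,989.82; payment $6,414.34; balance $1,575.48
Month 4: opening $1,575.48; interest $4.73 → $1,580.21; payment $1,580.21; balance $0.00
Total interest: $62.24 + $43.07 + $23.90 + $4.73 = $133.94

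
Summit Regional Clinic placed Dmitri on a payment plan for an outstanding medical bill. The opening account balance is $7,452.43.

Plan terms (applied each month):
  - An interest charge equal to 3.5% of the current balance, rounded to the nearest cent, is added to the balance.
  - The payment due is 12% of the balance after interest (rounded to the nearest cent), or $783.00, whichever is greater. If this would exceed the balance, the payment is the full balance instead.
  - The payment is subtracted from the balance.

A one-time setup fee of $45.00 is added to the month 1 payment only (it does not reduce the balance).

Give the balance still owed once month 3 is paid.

$5,615.60

Month 1: $7,452.43 +$260.84 interest = $7,713.27; pay $925.59 (+ $45.00 fee) → $6,787.68
Month 2: $6,787.68 +$237.57 interest = $7,025.25; pay $843.03 → $6,182.22
Month 3: $6,182.22 +$216.38 interest = $6,398.60; pay $783.00 → $5,615.60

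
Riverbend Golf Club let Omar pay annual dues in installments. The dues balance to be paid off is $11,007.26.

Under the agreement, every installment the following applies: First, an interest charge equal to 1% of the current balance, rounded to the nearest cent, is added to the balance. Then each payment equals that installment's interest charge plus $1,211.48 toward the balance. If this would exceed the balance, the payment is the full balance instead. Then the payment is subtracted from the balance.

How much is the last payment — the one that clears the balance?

$104.98

Installment 1: opening $11,007.26; interest $110.07 → $11,117.33; payment $1,321.55; balance $9,795.78
Installment 2: opening $9,795.78; interest $97.96 → $9,893.74; payment $1,309.44; balance $8,584.30
Installment 3: opening $8,584.30; interest $85.84 → $8,670.14; payment $1,297.32; balance $7,372.82
Installment 4: opening $7,372.82; interest $73.73 → $7,446.55; payment $1,285.21; balance $6,161.34
Installment 5: opening $6,161.34; interest $61.61 → $6,222.95; payment $1,273.09; balance $4,949.86
Installment 6: opening $4,949.86; interest $49.50 → $4,999.36; payment $1,260.98; balance $3,738.38
Installment 7: opening $3,738.38; interest $37.38 → $3,775.76; payment $1,248.86; balance $2,526.90
Installment 8: opening $2,526.90; interest $25.27 → $2,552.17; payment $1,236.75; balance $1,315.42
Installment 9: opening $1,315.42; interest $13.15 → $1,328.57; payment $1,224.63; balance $103.94
Installment 10: opening $103.94; interest $1.04 → $104.98; payment $104.98; balance $0.00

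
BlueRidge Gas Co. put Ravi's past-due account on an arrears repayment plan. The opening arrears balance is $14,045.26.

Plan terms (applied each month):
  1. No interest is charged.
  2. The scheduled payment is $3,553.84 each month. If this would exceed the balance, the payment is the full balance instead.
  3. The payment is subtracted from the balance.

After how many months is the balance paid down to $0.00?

4

Month 1: opening $14,045.26; payment $3,553.84; balance $10,491.42
Month 2: opening $10,491.42; payment $3,553.84; balance $6,937.58
Month 3: opening $6,937.58; payment $3,553.84; balance $3,383.74
Month 4: opening $3,383.74; payment $3,383.74; balance $0.00
Balance reaches $0.00 in month 4.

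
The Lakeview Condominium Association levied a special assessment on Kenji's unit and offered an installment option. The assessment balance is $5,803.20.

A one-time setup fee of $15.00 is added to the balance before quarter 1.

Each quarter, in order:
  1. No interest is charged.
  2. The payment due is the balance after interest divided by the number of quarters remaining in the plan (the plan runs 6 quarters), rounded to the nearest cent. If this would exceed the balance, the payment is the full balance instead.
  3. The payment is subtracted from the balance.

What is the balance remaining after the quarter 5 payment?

Quarter 1: $5,818.20 − $969.70 → $4,848.50
Quarter 2: $4,848.50 − $969.70 → $3,878.80
Quarter 3: $3,878.80 − $969.70 → $2,909.10
Quarter 4: $2,909.10 − $969.70 → $1,939.40
Quarter 5: $1,939.40 − $969.70 → $969.70

$969.70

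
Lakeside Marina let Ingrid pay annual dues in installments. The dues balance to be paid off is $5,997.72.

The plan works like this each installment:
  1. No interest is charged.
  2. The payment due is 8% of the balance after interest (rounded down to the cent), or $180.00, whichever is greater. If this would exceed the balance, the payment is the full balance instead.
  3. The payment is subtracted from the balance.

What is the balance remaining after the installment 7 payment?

Installment 1: $5,997.72 − $479.81 → $5,517.91
Installment 2: $5,517.91 − $441.43 → $5,076.48
Installment 3: $5,076.48 − $406.11 → $4,670.37
Installment 4: $4,670.37 − $373.62 → $4,296.75
Installment 5: $4,296.75 − $343.74 → $3,953.01
Installment 6: $3,953.01 − $316.24 → $3,636.77
Installment 7: $3,636.77 − $290.94 → $3,345.83

$3,345.83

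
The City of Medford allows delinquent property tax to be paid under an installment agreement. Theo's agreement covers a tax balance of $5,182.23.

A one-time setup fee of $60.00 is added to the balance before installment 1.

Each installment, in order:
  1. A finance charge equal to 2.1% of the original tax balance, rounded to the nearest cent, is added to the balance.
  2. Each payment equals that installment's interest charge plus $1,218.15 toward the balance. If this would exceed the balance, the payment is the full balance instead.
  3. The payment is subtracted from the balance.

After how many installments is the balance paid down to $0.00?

Installment 1: opening $5,242.23; interest $108.83 → $5,351.06; payment $1,326.98; balance $4,024.08
Installment 2: opening $4,024.08; interest $108.83 → $4,132.91; payment $1,326.98; balance $2,805.93
Installment 3: opening $2,805.93; interest $108.83 → $2,914.76; payment $1,326.98; balance $1,587.78
Installment 4: opening $1,587.78; interest $108.83 → $1,696.61; payment $1,326.98; balance $369.63
Installment 5: opening $369.63; interest $108.83 → $478.46; payment $478.46; balance $0.00
Balance reaches $0.00 in installment 5.

5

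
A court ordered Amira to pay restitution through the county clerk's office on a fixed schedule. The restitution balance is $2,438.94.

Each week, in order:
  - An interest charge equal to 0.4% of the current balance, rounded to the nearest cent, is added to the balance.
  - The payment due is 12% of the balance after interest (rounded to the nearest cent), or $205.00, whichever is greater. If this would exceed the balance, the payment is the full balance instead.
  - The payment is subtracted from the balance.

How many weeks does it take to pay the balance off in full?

Week 1: $2,438.94 +$9.76 interest = $2,448.70; pay $293.84 → $2,154.86
Week 2: $2,154.86 +$8.62 interest = $2,163.48; pay $259.62 → $1,903.86
Week 3: $1,903.86 +$7.62 interest = $1,911.48; pay $229.38 → $1,682.10
Week 4: $1,682.10 +$6.73 interest = $1,688.83; pay $205.00 → $1,483.83
Week 5: $1,483.83 +$5.94 interest = $1,489.77; pay $205.00 → $1,284.77
Week 6: $1,284.77 +$5.14 interest = $1,289.91; pay $205.00 → $1,084.91
Week 7: $1,084.91 +$4.34 interest = $1,089.25; pay $205.00 → $884.25
Week 8: $884.25 +$3.54 interest = $887.79; pay $205.00 → $682.79
Week 9: $682.79 +$2.73 interest = $685.52; pay $205.00 → $480.52
Week 10: $480.52 +$1.92 interest = $482.44; pay $205.00 → $277.44
Week 11: $277.44 +$1.11 interest = $278.55; pay $205.00 → $73.55
Week 12: $73.55 +$0.29 interest = $73.84; pay $73.84 → $0.00
Balance reaches $0.00 in week 12.

12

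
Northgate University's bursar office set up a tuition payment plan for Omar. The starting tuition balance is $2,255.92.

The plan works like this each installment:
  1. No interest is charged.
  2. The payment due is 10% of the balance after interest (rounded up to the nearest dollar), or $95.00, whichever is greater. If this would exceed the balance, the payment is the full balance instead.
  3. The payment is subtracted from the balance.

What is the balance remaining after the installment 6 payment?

Installment 1: opening $2,255.92; payment $226.00; balance $2,029.92
Installment 2: opening $2,029.92; payment $203.00; balance $1,826.92
Installment 3: opening $1,826.92; payment $183.00; balance $1,643.92
Installment 4: opening $1,643.92; payment $165.00; balance $1,478.92
Installment 5: opening $1,478.92; payment $148.00; balance $1,330.92
Installment 6: opening $1,330.92; payment $134.00; balance $1,196.92

$1,196.92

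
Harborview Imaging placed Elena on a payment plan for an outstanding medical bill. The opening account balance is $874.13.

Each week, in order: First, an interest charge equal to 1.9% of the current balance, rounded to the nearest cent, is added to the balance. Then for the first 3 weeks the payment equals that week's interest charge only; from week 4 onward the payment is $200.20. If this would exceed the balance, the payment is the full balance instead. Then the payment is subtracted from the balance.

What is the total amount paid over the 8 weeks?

Week 1: opening $874.13; interest $16.61 → $890.74; payment $16.61; balance $874.13
Week 2: opening $874.13; interest $16.61 → $890.74; payment $16.61; balance $874.13
Week 3: opening $874.13; interest $16.61 → $890.74; payment $16.61; balance $874.13
Week 4: opening $874.13; interest $16.61 → $890.74; payment $200.20; balance $690.54
Week 5: opening $690.54; interest $13.12 → $703.66; payment $200.20; balance $503.46
Week 6: opening $503.46; interest $9.57 → $513.03; payment $200.20; balance $312.83
Week 7: opening $312.83; interest $5.94 → $318.77; payment $200.20; balance $118.57
Week 8: opening $118.57; interest $2.25 → $120.82; payment $120.82; balance $0.00
Total paid: $971.45

$971.45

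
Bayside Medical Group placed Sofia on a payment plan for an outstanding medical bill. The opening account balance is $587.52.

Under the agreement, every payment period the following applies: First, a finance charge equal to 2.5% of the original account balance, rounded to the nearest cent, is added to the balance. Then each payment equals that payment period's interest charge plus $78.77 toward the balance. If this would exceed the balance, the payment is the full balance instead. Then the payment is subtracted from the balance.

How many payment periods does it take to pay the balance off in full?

8

Payment period 1: opening $587.52; interest $14.69 → $602.21; payment $93.46; balance $508.75
Payment period 2: opening $508.75; interest $14.69 → $523.44; payment $93.46; balance $429.98
Payment period 3: opening $429.98; interest $14.69 → $444.67; payment $93.46; balance $351.21
Payment period 4: opening $351.21; interest $14.69 → $365.90; payment $93.46; balance $272.44
Payment period 5: opening $272.44; interest $14.69 → $287.13; payment $93.46; balance $193.67
Payment period 6: opening $193.67; interest $14.69 → $208.36; payment $93.46; balance $114.90
Payment period 7: opening $114.90; interest $14.69 → $129.59; payment $93.46; balance $36.13
Payment period 8: opening $36.13; interest $14.69 → $50.82; payment $50.82; balance $0.00
Balance reaches $0.00 in payment period 8.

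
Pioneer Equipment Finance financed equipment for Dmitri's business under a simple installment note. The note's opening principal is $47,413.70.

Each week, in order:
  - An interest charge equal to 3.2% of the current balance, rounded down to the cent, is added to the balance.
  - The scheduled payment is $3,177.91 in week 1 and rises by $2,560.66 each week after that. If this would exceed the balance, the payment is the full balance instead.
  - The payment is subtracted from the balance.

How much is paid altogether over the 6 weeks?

Week 1: opening $47,413.70; interest $1,517.23 → $48,930.93; payment $3,177.91; balance $45,753.02
Week 2: opening $45,753.02; interest $1,464.09 → $47,217.11; payment $5,738.57; balance $41,478.54
Week 3: opening $41,478.54; interest $1,327.31 → $42,805.85; payment $8,299.23; balance $34,506.62
Week 4: opening $34,506.62; interest $1,104.21 → $35,610.83; payment $10,859.89; balance $24,750.94
Week 5: opening $24,750.94; interest $792.03 → $25,542.97; payment $13,420.55; balance $12,122.42
Week 6: opening $12,122.42; interest $387.91 → $12,510.33; payment $12,510.33; balance $0.00
Total paid: $54,006.48

$54,006.48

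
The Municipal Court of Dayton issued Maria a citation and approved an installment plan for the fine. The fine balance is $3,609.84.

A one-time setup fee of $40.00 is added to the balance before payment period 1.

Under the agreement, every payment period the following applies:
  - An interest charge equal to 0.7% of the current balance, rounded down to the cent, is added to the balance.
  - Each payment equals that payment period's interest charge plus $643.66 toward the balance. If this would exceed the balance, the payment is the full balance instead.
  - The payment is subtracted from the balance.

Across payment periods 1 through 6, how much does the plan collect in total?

$3,735.52

# | Opening | Interest | Payment | End bal
1 | $3,649.84 | $25.54 | $669.20 | $3,006.18
2 | $3,006.18 | $21.04 | $664.70 | $2,362.52
3 | $2,362.52 | $16.53 | $660.19 | $1,718.86
4 | $1,718.86 | $12.03 | $655.69 | $1,075.20
5 | $1,075.20 | $7.52 | $651.18 | $431.54
6 | $431.54 | $3.02 | $434.56 | $0.00
Total paid: $3,735.52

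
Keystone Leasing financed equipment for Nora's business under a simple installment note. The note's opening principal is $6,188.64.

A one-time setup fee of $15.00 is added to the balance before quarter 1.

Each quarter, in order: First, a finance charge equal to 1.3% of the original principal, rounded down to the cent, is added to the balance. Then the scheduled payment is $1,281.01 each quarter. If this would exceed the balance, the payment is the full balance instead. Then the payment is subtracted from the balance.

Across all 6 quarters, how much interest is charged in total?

Quarter 1: $6,203.64 +$80.45 interest = $6,284.09; pay $1,281.01 → $5,003.08
Quarter 2: $5,003.08 +$80.45 interest = $5,083.53; pay $1,281.01 → $3,802.52
Quarter 3: $3,802.52 +$80.45 interest = $3,882.97; pay $1,281.01 → $2,601.96
Quarter 4: $2,601.96 +$80.45 interest = $2,682.41; pay $1,281.01 → $1,401.40
Quarter 5: $1,401.40 +$80.45 interest = $1,481.85; pay $1,281.01 → $200.84
Quarter 6: $200.84 +$80.45 interest = $281.29; pay $281.29 → $0.00
Total interest: $80.45 + $80.45 + $80.45 + $80.45 + $80.45 + $80.45 = $482.70

$482.70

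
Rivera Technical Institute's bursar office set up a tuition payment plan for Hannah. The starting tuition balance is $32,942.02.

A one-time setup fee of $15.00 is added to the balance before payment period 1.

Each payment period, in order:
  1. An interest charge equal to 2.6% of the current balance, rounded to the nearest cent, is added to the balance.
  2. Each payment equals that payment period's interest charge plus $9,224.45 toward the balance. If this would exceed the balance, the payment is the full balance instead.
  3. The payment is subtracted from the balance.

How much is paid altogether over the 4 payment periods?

$34,945.54

# | Opening | Interest | Payment | End bal
1 | $32,957.02 | $856.88 | $10,081.33 | $23,732.57
2 | $23,732.57 | $617.05 | $9,841.50 | $14,508.12
3 | $14,508.12 | $377.21 | $9,601.66 | $5,283.67
4 | $5,283.67 | $137.38 | $5,421.05 | $0.00
Total paid: $34,945.54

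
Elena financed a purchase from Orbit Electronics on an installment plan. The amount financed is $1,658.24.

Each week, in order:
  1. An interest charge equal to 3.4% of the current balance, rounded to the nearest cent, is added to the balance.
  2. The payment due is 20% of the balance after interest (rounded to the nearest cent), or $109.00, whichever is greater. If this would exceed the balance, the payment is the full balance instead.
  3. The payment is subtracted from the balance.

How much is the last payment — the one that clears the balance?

$45.08

Week 1: opening $1,658.24; interest $56.38 → $1,714.62; payment $342.92; balance $1,371.70
Week 2: opening $1,371.70; interest $46.64 → $1,418.34; payment $283.67; balance $1,134.67
Week 3: opening $1,134.67; interest $38.58 → $1,173.25; payment $234.65; balance $938.60
Week 4: opening $938.60; interest $31.91 → $970.51; payment $194.10; balance $776.41
Week 5: opening $776.41; interest $26.40 → $802.81; payment $160.56; balance $642.25
Week 6: opening $642.25; interest $21.84 → $664.09; payment $132.82; balance $531.27
Week 7: opening $531.27; interest $18.06 → $549.33; payment $109.87; balance $439.46
Week 8: opening $439.46; interest $14.94 → $454.40; payment $109.00; balance $345.40
Week 9: opening $345.40; interest $11.74 → $357.14; payment $109.00; balance $248.14
Week 10: opening $248.14; interest $8.44 → $256.58; payment $109.00; balance $147.58
Week 11: opening $147.58; interest $5.02 → $152.60; payment $109.00; balance $43.60
Week 12: opening $43.60; interest $1.48 → $45.08; payment $45.08; balance $0.00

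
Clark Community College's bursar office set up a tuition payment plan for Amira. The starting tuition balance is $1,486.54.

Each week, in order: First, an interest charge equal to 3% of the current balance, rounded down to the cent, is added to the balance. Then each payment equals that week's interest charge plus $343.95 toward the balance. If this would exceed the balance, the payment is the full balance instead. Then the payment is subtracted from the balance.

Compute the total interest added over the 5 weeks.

Week 1: opening $1,486.54; interest $44.59 → $1,531.13; payment $388.54; balance $1,142.59
Week 2: opening $1,142.59; interest $34.27 → $1,176.86; payment $378.22; balance $798.64
Week 3: opening $798.64; interest $23.95 → $822.59; payment $367.90; balance $454.69
Week 4: opening $454.69; interest $13.64 → $468.33; payment $357.59; balance $110.74
Week 5: opening $110.74; interest $3.32 → $114.06; payment $114.06; balance $0.00
Total interest: $44.59 + $34.27 + $23.95 + $13.64 + $3.32 = $119.77

$119.77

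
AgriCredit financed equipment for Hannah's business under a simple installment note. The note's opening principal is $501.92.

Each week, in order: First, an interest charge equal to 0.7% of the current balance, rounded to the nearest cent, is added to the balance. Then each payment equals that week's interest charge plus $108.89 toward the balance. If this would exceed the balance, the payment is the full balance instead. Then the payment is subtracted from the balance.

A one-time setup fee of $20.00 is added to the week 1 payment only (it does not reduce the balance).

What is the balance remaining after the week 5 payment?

$0.00

Week 1: $501.92 +$3.51 interest = $505.43; pay $112.40 (+ $20.00 fee) → $393.03
Week 2: $393.03 +$2.75 interest = $395.78; pay $111.64 → $284.14
Week 3: $284.14 +$1.99 interest = $286.13; pay $110.88 → $175.25
Week 4: $175.25 +$1.23 interest = $176.48; pay $110.12 → $66.36
Week 5: $66.36 +$0.46 interest = $66.82; pay $66.82 → $0.00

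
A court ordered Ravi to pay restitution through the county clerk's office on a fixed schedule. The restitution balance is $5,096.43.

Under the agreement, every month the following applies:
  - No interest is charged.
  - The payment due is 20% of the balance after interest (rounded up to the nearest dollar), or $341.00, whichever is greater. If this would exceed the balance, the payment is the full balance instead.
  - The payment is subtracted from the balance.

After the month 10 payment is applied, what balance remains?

$0.00

Month 1: opening $5,096.43; payment $1,020.00; balance $4,076.43
Month 2: opening $4,076.43; payment $816.00; balance $3,260.43
Month 3: opening $3,260.43; payment $653.00; balance $2,607.43
Month 4: opening $2,607.43; payment $522.00; balance $2,085.43
Month 5: opening $2,085.43; payment $418.00; balance $1,667.43
Month 6: opening $1,667.43; payment $341.00; balance $1,326.43
Month 7: opening $1,326.43; payment $341.00; balance $985.43
Month 8: opening $985.43; payment $341.00; balance $644.43
Month 9: opening $644.43; payment $341.00; balance $303.43
Month 10: opening $303.43; payment $303.43; balance $0.00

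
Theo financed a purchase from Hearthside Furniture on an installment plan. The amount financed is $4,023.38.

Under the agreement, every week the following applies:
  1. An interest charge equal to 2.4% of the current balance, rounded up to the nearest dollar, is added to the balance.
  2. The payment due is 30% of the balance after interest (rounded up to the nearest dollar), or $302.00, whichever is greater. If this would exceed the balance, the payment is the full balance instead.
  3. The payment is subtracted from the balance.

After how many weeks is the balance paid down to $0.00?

8

Week 1: opening $4,023.38; interest $97.00 → $4,120.38; payment $1,237.00; balance $2,883.38
Week 2: opening $2,883.38; interest $70.00 → $2,953.38; payment $887.00; balance $2,066.38
Week 3: opening $2,066.38; interest $50.00 → $2,116.38; payment $635.00; balance $1,481.38
Week 4: opening $1,481.38; interest $36.00 → $1,517.38; payment $456.00; balance $1,061.38
Week 5: opening $1,061.38; interest $26.00 → $1,087.38; payment $327.00; balance $760.38
Week 6: opening $760.38; interest $19.00 → $779.38; payment $302.00; balance $477.38
Week 7: opening $477.38; interest $12.00 → $489.38; payment $302.00; balance $187.38
Week 8: opening $187.38; interest $5.00 → $192.38; payment $192.38; balance $0.00
Balance reaches $0.00 in week 8.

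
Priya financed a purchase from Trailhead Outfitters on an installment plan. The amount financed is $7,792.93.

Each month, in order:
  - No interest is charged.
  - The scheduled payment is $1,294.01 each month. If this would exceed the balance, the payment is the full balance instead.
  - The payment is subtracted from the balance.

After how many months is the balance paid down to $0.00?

7

Month 1: opening $7,792.93; payment $1,294.01; balance $6,498.92
Month 2: opening $6,498.92; payment $1,294.01; balance $5,204.91
Month 3: opening $5,204.91; payment $1,294.01; balance $3,910.90
Month 4: opening $3,910.90; payment $1,294.01; balance $2,616.89
Month 5: opening $2,616.89; payment $1,294.01; balance $1,322.88
Month 6: opening $1,322.88; payment $1,294.01; balance $28.87
Month 7: opening $28.87; payment $28.87; balance $0.00
Balance reaches $0.00 in month 7.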